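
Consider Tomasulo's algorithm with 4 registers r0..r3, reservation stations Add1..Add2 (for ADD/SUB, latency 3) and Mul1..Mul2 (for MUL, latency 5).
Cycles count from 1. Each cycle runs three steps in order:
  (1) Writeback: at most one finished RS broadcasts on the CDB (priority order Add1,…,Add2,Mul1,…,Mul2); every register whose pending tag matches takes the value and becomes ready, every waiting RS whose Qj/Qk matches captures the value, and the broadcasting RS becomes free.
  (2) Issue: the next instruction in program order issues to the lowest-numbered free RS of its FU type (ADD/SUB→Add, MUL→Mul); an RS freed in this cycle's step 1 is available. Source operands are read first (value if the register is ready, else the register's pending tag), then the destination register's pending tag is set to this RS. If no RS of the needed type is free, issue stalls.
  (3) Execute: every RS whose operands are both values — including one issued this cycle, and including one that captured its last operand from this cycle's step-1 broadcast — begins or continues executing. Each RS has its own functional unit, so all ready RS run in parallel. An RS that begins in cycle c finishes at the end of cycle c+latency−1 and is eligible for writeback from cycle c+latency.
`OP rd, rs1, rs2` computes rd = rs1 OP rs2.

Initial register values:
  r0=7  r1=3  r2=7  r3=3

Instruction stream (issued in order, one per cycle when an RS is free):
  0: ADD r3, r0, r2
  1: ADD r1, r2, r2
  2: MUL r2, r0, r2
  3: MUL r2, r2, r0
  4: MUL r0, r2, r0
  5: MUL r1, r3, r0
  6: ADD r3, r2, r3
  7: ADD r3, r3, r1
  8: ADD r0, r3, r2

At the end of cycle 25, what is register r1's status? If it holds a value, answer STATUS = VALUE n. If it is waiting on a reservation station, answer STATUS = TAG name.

  c1: issue ADD r3<-Add1  regs: r0:7,r1:3,r2:7,r3:Add1
  c2: issue ADD r1<-Add2  regs: r0:7,r1:Add2,r2:7,r3:Add1
  c3: issue MUL r2<-Mul1  regs: r0:7,r1:Add2,r2:Mul1,r3:Add1
  c4: CDB Add1=14; issue MUL r2<-Mul2  regs: r0:7,r1:Add2,r2:Mul2,r3:14
  c5: CDB Add2=14; stall  regs: r0:7,r1:14,r2:Mul2,r3:14
  c6: stall  regs: r0:7,r1:14,r2:Mul2,r3:14
  c7: stall  regs: r0:7,r1:14,r2:Mul2,r3:14
  c8: CDB Mul1=49; issue MUL r0<-Mul1  regs: r0:Mul1,r1:14,r2:Mul2,r3:14
  c9: stall  regs: r0:Mul1,r1:14,r2:Mul2,r3:14
  c10: stall  regs: r0:Mul1,r1:14,r2:Mul2,r3:14
  c11: stall  regs: r0:Mul1,r1:14,r2:Mul2,r3:14
  c12: stall  regs: r0:Mul1,r1:14,r2:Mul2,r3:14
  c13: CDB Mul2=343; issue MUL r1<-Mul2  regs: r0:Mul1,r1:Mul2,r2:343,r3:14
  c14: issue ADD r3<-Add1  regs: r0:Mul1,r1:Mul2,r2:343,r3:Add1
  c15: issue ADD r3<-Add2  regs: r0:Mul1,r1:Mul2,r2:343,r3:Add2
  c16: stall  regs: r0:Mul1,r1:Mul2,r2:343,r3:Add2
  c17: CDB Add1=357; issue ADD r0<-Add1  regs: r0:Add1,r1:Mul2,r2:343,r3:Add2
  c18: CDB Mul1=2401  regs: r0:Add1,r1:Mul2,r2:343,r3:Add2
  c19: -  regs: r0:Add1,r1:Mul2,r2:343,r3:Add2
  c20: -  regs: r0:Add1,r1:Mul2,r2:343,r3:Add2
  c21: -  regs: r0:Add1,r1:Mul2,r2:343,r3:Add2
  c22: -  regs: r0:Add1,r1:Mul2,r2:343,r3:Add2
  c23: CDB Mul2=33614  regs: r0:Add1,r1:33614,r2:343,r3:Add2
  c24: -  regs: r0:Add1,r1:33614,r2:343,r3:Add2
  c25: -  regs: r0:Add1,r1:33614,r2:343,r3:Add2

STATUS = VALUE 33614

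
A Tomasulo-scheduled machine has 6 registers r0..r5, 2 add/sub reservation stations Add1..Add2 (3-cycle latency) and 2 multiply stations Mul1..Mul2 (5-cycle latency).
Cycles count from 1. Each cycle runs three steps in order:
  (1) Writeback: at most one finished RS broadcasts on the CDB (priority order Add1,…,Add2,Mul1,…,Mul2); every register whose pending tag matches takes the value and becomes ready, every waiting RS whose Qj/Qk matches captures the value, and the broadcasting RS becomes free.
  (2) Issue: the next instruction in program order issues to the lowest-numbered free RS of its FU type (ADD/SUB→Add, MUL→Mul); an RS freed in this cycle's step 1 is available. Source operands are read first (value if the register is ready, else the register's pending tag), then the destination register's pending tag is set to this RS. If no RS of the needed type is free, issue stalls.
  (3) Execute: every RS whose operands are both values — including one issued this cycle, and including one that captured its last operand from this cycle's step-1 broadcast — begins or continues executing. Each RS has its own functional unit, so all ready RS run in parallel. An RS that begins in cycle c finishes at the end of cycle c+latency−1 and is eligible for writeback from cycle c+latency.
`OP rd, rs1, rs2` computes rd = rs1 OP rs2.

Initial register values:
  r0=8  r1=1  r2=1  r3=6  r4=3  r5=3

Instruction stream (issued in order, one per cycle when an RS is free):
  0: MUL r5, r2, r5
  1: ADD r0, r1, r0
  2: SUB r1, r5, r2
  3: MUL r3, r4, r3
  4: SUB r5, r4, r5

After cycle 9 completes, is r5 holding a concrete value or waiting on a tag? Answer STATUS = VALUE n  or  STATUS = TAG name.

STATUS = VALUE 0

c1: issue MUL r5<-Mul1 | r0:8,r1:1,r2:1,r3:6,r4:3,r5:Mul1
c2: issue ADD r0<-Add1 | r0:Add1,r1:1,r2:1,r3:6,r4:3,r5:Mul1
c3: issue SUB r1<-Add2 | r0:Add1,r1:Add2,r2:1,r3:6,r4:3,r5:Mul1
c4: issue MUL r3<-Mul2 | r0:Add1,r1:Add2,r2:1,r3:Mul2,r4:3,r5:Mul1
c5: CDB Add1=9; issue SUB r5<-Add1 | r0:9,r1:Add2,r2:1,r3:Mul2,r4:3,r5:Add1
c6: CDB Mul1=3 | r0:9,r1:Add2,r2:1,r3:Mul2,r4:3,r5:Add1
c7: - | r0:9,r1:Add2,r2:1,r3:Mul2,r4:3,r5:Add1
c8: - | r0:9,r1:Add2,r2:1,r3:Mul2,r4:3,r5:Add1
c9: CDB Add1=0 | r0:9,r1:Add2,r2:1,r3:Mul2,r4:3,r5:0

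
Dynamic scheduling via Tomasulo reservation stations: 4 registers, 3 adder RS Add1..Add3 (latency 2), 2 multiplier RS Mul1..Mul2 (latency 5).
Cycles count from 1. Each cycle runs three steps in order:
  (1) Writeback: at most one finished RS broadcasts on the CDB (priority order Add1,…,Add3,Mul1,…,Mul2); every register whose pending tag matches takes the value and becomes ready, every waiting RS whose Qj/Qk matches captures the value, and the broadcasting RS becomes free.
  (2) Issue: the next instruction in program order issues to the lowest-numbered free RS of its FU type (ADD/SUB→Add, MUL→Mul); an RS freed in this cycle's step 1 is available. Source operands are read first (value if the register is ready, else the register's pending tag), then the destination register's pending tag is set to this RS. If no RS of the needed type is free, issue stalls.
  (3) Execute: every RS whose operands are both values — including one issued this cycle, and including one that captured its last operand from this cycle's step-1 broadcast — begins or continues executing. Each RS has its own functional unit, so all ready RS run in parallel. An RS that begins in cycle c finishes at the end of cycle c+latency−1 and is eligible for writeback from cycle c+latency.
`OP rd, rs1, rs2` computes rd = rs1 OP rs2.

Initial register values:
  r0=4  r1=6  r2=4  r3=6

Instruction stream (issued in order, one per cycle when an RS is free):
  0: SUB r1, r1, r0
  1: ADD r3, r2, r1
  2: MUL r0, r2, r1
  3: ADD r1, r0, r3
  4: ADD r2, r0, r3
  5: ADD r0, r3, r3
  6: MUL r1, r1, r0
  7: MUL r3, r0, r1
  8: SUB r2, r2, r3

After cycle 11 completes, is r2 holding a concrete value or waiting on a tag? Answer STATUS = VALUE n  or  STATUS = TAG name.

STATUS = TAG Add3

  c1: issue SUB r1<-Add1  regs: r0:4,r1:Add1,r2:4,r3:6
  c2: issue ADD r3<-Add2  regs: r0:4,r1:Add1,r2:4,r3:Add2
  c3: CDB Add1=2; issue MUL r0<-Mul1  regs: r0:Mul1,r1:2,r2:4,r3:Add2
  c4: issue ADD r1<-Add1  regs: r0:Mul1,r1:Add1,r2:4,r3:Add2
  c5: CDB Add2=6; issue ADD r2<-Add2  regs: r0:Mul1,r1:Add1,r2:Add2,r3:6
  c6: issue ADD r0<-Add3  regs: r0:Add3,r1:Add1,r2:Add2,r3:6
  c7: issue MUL r1<-Mul2  regs: r0:Add3,r1:Mul2,r2:Add2,r3:6
  c8: CDB Add3=12; stall  regs: r0:12,r1:Mul2,r2:Add2,r3:6
  c9: CDB Mul1=8; issue MUL r3<-Mul1  regs: r0:12,r1:Mul2,r2:Add2,r3:Mul1
  c10: issue SUB r2<-Add3  regs: r0:12,r1:Mul2,r2:Add3,r3:Mul1
  c11: CDB Add1=14  regs: r0:12,r1:Mul2,r2:Add3,r3:Mul1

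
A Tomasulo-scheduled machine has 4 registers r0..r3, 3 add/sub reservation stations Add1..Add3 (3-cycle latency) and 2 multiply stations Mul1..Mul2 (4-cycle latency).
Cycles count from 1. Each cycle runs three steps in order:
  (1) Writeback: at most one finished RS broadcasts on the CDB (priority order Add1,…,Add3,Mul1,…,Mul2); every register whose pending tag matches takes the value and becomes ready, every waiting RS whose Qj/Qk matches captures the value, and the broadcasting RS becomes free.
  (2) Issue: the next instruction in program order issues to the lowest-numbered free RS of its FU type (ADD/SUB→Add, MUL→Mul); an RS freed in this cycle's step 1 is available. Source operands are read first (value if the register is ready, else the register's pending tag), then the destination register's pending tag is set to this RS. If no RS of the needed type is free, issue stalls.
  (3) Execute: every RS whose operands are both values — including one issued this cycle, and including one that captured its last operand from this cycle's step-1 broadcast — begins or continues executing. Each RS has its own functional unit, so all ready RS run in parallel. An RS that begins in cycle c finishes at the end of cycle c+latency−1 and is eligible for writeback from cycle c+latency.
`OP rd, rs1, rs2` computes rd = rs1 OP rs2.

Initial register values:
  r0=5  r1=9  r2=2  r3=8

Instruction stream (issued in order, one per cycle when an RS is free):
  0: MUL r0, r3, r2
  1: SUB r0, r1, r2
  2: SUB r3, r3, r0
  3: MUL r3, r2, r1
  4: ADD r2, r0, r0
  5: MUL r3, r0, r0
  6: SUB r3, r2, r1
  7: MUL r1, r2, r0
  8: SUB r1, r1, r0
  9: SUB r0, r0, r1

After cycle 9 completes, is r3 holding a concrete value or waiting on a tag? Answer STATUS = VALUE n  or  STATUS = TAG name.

STATUS = TAG Add3

c1: issue MUL r0<-Mul1 | r0:Mul1,r1:9,r2:2,r3:8
c2: issue SUB r0<-Add1 | r0:Add1,r1:9,r2:2,r3:8
c3: issue SUB r3<-Add2 | r0:Add1,r1:9,r2:2,r3:Add2
c4: issue MUL r3<-Mul2 | r0:Add1,r1:9,r2:2,r3:Mul2
c5: CDB Add1=7; issue ADD r2<-Add1 | r0:7,r1:9,r2:Add1,r3:Mul2
c6: CDB Mul1=16; issue MUL r3<-Mul1 | r0:7,r1:9,r2:Add1,r3:Mul1
c7: issue SUB r3<-Add3 | r0:7,r1:9,r2:Add1,r3:Add3
c8: CDB Add1=14; stall | r0:7,r1:9,r2:14,r3:Add3
c9: CDB Add2=1; stall | r0:7,r1:9,r2:14,r3:Add3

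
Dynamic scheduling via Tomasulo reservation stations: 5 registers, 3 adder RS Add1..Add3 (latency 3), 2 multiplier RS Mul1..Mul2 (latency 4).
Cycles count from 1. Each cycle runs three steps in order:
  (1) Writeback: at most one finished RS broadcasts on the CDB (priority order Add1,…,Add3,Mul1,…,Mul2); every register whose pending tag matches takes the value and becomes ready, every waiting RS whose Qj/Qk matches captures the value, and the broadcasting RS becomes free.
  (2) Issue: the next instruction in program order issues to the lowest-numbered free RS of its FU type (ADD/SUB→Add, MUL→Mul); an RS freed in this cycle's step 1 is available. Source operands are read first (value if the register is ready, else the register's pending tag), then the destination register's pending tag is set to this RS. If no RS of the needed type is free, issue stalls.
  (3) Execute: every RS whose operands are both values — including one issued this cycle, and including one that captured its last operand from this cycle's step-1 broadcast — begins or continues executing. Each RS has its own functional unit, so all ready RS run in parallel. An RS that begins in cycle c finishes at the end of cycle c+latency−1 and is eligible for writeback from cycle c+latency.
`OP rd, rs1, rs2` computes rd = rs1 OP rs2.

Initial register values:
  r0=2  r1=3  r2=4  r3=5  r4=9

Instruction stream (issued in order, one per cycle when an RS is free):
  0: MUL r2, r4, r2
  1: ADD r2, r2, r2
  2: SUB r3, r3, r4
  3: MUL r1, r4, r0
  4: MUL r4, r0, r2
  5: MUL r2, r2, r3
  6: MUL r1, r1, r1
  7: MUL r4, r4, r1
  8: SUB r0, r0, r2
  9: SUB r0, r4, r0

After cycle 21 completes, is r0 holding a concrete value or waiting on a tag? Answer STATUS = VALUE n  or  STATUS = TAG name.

cycle 1: issue MUL r2<-Mul1 // r0:2,r1:3,r2:Mul1,r3:5,r4:9
cycle 2: issue ADD r2<-Add1 // r0:2,r1:3,r2:Add1,r3:5,r4:9
cycle 3: issue SUB r3<-Add2 // r0:2,r1:3,r2:Add1,r3:Add2,r4:9
cycle 4: issue MUL r1<-Mul2 // r0:2,r1:Mul2,r2:Add1,r3:Add2,r4:9
cycle 5: CDB Mul1=36; issue MUL r4<-Mul1 // r0:2,r1:Mul2,r2:Add1,r3:Add2,r4:Mul1
cycle 6: CDB Add2=-4; stall // r0:2,r1:Mul2,r2:Add1,r3:-4,r4:Mul1
cycle 7: stall // r0:2,r1:Mul2,r2:Add1,r3:-4,r4:Mul1
cycle 8: CDB Add1=72; stall // r0:2,r1:Mul2,r2:72,r3:-4,r4:Mul1
cycle 9: CDB Mul2=18; issue MUL r2<-Mul2 // r0:2,r1:18,r2:Mul2,r3:-4,r4:Mul1
cycle 10: stall // r0:2,r1:18,r2:Mul2,r3:-4,r4:Mul1
cycle 11: stall // r0:2,r1:18,r2:Mul2,r3:-4,r4:Mul1
cycle 12: CDB Mul1=144; issue MUL r1<-Mul1 // r0:2,r1:Mul1,r2:Mul2,r3:-4,r4:144
cycle 13: CDB Mul2=-288; issue MUL r4<-Mul2 // r0:2,r1:Mul1,r2:-288,r3:-4,r4:Mul2
cycle 14: issue SUB r0<-Add1 // r0:Add1,r1:Mul1,r2:-288,r3:-4,r4:Mul2
cycle 15: issue SUB r0<-Add2 // r0:Add2,r1:Mul1,r2:-288,r3:-4,r4:Mul2
cycle 16: CDB Mul1=324 // r0:Add2,r1:324,r2:-288,r3:-4,r4:Mul2
cycle 17: CDB Add1=290 // r0:Add2,r1:324,r2:-288,r3:-4,r4:Mul2
cycle 18: - // r0:Add2,r1:324,r2:-288,r3:-4,r4:Mul2
cycle 19: - // r0:Add2,r1:324,r2:-288,r3:-4,r4:Mul2
cycle 20: CDB Mul2=46656 // r0:Add2,r1:324,r2:-288,r3:-4,r4:46656
cycle 21: - // r0:Add2,r1:324,r2:-288,r3:-4,r4:46656

STATUS = TAG Add2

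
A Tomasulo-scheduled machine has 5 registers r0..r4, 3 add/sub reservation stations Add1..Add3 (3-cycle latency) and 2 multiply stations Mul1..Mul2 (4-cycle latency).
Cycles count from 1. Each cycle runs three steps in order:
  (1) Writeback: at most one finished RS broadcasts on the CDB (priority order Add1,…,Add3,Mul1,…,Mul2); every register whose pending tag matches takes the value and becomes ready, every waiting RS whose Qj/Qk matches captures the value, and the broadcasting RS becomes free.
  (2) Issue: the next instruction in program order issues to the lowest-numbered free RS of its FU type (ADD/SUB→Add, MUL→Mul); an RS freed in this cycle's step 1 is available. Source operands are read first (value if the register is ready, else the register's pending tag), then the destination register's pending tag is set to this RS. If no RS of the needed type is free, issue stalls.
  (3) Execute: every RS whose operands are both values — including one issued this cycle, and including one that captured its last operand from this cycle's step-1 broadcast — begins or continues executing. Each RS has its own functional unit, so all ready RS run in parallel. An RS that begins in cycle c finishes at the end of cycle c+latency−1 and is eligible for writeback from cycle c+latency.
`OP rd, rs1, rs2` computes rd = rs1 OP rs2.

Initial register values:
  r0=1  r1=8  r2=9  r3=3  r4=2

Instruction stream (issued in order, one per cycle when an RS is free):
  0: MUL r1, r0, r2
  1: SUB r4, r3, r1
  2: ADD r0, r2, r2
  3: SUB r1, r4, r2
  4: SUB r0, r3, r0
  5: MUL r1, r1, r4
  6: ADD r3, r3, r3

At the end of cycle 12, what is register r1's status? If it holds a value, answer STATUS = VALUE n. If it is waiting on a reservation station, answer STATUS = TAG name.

STATUS = TAG Mul1

c1: issue MUL r1<-Mul1 | r0:1,r1:Mul1,r2:9,r3:3,r4:2
c2: issue SUB r4<-Add1 | r0:1,r1:Mul1,r2:9,r3:3,r4:Add1
c3: issue ADD r0<-Add2 | r0:Add2,r1:Mul1,r2:9,r3:3,r4:Add1
c4: issue SUB r1<-Add3 | r0:Add2,r1:Add3,r2:9,r3:3,r4:Add1
c5: CDB Mul1=9; stall | r0:Add2,r1:Add3,r2:9,r3:3,r4:Add1
c6: CDB Add2=18; issue SUB r0<-Add2 | r0:Add2,r1:Add3,r2:9,r3:3,r4:Add1
c7: issue MUL r1<-Mul1 | r0:Add2,r1:Mul1,r2:9,r3:3,r4:Add1
c8: CDB Add1=-6; issue ADD r3<-Add1 | r0:Add2,r1:Mul1,r2:9,r3:Add1,r4:-6
c9: CDB Add2=-15 | r0:-15,r1:Mul1,r2:9,r3:Add1,r4:-6
c10: - | r0:-15,r1:Mul1,r2:9,r3:Add1,r4:-6
c11: CDB Add1=6 | r0:-15,r1:Mul1,r2:9,r3:6,r4:-6
c12: CDB Add3=-15 | r0:-15,r1:Mul1,r2:9,r3:6,r4:-6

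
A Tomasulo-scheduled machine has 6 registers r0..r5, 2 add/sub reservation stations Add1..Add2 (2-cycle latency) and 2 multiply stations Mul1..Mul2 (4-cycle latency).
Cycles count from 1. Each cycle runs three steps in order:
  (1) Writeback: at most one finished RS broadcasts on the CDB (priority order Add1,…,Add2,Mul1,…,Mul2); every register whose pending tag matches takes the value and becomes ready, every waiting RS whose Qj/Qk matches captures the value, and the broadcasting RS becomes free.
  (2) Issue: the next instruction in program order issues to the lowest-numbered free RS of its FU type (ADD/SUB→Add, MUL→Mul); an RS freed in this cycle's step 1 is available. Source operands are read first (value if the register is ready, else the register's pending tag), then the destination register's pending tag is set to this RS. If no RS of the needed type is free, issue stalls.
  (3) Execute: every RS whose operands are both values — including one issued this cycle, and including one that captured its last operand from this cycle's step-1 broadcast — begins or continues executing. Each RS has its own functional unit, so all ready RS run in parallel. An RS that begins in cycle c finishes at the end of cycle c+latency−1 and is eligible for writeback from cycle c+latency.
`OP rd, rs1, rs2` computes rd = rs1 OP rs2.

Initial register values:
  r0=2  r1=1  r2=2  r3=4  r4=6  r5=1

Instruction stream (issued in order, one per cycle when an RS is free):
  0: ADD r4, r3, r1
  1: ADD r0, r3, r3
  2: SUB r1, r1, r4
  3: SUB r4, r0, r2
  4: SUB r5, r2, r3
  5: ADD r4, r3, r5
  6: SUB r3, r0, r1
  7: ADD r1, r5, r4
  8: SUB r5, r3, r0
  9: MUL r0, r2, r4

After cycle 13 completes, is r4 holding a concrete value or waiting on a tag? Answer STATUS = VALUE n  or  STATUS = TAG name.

  c1: issue ADD r4<-Add1  regs: r0:2,r1:1,r2:2,r3:4,r4:Add1,r5:1
  c2: issue ADD r0<-Add2  regs: r0:Add2,r1:1,r2:2,r3:4,r4:Add1,r5:1
  c3: CDB Add1=5; issue SUB r1<-Add1  regs: r0:Add2,r1:Add1,r2:2,r3:4,r4:5,r5:1
  c4: CDB Add2=8; issue SUB r4<-Add2  regs: r0:8,r1:Add1,r2:2,r3:4,r4:Add2,r5:1
  c5: CDB Add1=-4; issue SUB r5<-Add1  regs: r0:8,r1:-4,r2:2,r3:4,r4:Add2,r5:Add1
  c6: CDB Add2=6; issue ADD r4<-Add2  regs: r0:8,r1:-4,r2:2,r3:4,r4:Add2,r5:Add1
  c7: CDB Add1=-2; issue SUB r3<-Add1  regs: r0:8,r1:-4,r2:2,r3:Add1,r4:Add2,r5:-2
  c8: stall  regs: r0:8,r1:-4,r2:2,r3:Add1,r4:Add2,r5:-2
  c9: CDB Add1=12; issue ADD r1<-Add1  regs: r0:8,r1:Add1,r2:2,r3:12,r4:Add2,r5:-2
  c10: CDB Add2=2; issue SUB r5<-Add2  regs: r0:8,r1:Add1,r2:2,r3:12,r4:2,r5:Add2
  c11: issue MUL r0<-Mul1  regs: r0:Mul1,r1:Add1,r2:2,r3:12,r4:2,r5:Add2
  c12: CDB Add1=0  regs: r0:Mul1,r1:0,r2:2,r3:12,r4:2,r5:Add2
  c13: CDB Add2=4  regs: r0:Mul1,r1:0,r2:2,r3:12,r4:2,r5:4

STATUS = VALUE 2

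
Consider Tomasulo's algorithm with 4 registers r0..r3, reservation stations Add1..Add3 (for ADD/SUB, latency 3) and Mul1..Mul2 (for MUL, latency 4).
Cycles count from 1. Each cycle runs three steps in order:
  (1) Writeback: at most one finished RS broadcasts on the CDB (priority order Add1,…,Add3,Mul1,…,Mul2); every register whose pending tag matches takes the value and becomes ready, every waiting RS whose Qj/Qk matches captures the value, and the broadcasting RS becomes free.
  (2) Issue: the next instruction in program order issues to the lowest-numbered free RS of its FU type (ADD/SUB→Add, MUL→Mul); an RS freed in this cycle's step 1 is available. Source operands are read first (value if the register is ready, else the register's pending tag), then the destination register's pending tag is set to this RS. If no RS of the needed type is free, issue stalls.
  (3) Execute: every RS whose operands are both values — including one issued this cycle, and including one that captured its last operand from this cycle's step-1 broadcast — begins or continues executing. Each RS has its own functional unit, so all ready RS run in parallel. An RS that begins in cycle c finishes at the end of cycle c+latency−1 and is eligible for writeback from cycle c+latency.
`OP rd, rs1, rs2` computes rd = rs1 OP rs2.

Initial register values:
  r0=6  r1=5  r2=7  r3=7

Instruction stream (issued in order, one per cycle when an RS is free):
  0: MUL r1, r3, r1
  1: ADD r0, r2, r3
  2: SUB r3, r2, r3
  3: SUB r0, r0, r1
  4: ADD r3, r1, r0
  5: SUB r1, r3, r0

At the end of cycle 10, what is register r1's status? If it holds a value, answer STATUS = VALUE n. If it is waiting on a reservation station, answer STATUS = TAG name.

STATUS = TAG Add2

cycle 1: issue MUL r1<-Mul1 // r0:6,r1:Mul1,r2:7,r3:7
cycle 2: issue ADD r0<-Add1 // r0:Add1,r1:Mul1,r2:7,r3:7
cycle 3: issue SUB r3<-Add2 // r0:Add1,r1:Mul1,r2:7,r3:Add2
cycle 4: issue SUB r0<-Add3 // r0:Add3,r1:Mul1,r2:7,r3:Add2
cycle 5: CDB Add1=14; issue ADD r3<-Add1 // r0:Add3,r1:Mul1,r2:7,r3:Add1
cycle 6: CDB Add2=0; issue SUB r1<-Add2 // r0:Add3,r1:Add2,r2:7,r3:Add1
cycle 7: CDB Mul1=35 // r0:Add3,r1:Add2,r2:7,r3:Add1
cycle 8: - // r0:Add3,r1:Add2,r2:7,r3:Add1
cycle 9: - // r0:Add3,r1:Add2,r2:7,r3:Add1
cycle 10: CDB Add3=-21 // r0:-21,r1:Add2,r2:7,r3:Add1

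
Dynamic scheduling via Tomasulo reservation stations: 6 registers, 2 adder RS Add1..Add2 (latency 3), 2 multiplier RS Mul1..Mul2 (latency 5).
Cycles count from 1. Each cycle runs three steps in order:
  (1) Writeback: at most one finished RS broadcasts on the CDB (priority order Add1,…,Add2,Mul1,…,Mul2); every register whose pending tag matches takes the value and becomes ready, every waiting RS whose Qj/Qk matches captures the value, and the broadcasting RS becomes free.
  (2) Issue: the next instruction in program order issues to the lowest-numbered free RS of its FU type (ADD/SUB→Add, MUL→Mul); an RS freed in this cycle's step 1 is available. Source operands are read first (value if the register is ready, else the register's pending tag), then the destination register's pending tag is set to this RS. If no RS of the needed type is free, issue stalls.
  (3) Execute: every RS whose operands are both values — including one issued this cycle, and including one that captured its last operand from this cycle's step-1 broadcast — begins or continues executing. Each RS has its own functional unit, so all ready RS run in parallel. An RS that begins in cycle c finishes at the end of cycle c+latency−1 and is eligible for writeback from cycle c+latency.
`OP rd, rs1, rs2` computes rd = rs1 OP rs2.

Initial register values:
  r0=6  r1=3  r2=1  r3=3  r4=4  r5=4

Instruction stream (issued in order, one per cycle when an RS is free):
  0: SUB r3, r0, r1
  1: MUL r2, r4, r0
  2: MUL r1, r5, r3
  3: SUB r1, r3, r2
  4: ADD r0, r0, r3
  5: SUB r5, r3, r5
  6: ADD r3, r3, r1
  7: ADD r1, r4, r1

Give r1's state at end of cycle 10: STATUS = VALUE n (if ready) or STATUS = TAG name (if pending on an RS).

STATUS = VALUE -21

  c1: issue SUB r3<-Add1  regs: r0:6,r1:3,r2:1,r3:Add1,r4:4,r5:4
  c2: issue MUL r2<-Mul1  regs: r0:6,r1:3,r2:Mul1,r3:Add1,r4:4,r5:4
  c3: issue MUL r1<-Mul2  regs: r0:6,r1:Mul2,r2:Mul1,r3:Add1,r4:4,r5:4
  c4: CDB Add1=3; issue SUB r1<-Add1  regs: r0:6,r1:Add1,r2:Mul1,r3:3,r4:4,r5:4
  c5: issue ADD r0<-Add2  regs: r0:Add2,r1:Add1,r2:Mul1,r3:3,r4:4,r5:4
  c6: stall  regs: r0:Add2,r1:Add1,r2:Mul1,r3:3,r4:4,r5:4
  c7: CDB Mul1=24; stall  regs: r0:Add2,r1:Add1,r2:24,r3:3,r4:4,r5:4
  c8: CDB Add2=9; issue SUB r5<-Add2  regs: r0:9,r1:Add1,r2:24,r3:3,r4:4,r5:Add2
  c9: CDB Mul2=12; stall  regs: r0:9,r1:Add1,r2:24,r3:3,r4:4,r5:Add2
  c10: CDB Add1=-21; issue ADD r3<-Add1  regs: r0:9,r1:-21,r2:24,r3:Add1,r4:4,r5:Add2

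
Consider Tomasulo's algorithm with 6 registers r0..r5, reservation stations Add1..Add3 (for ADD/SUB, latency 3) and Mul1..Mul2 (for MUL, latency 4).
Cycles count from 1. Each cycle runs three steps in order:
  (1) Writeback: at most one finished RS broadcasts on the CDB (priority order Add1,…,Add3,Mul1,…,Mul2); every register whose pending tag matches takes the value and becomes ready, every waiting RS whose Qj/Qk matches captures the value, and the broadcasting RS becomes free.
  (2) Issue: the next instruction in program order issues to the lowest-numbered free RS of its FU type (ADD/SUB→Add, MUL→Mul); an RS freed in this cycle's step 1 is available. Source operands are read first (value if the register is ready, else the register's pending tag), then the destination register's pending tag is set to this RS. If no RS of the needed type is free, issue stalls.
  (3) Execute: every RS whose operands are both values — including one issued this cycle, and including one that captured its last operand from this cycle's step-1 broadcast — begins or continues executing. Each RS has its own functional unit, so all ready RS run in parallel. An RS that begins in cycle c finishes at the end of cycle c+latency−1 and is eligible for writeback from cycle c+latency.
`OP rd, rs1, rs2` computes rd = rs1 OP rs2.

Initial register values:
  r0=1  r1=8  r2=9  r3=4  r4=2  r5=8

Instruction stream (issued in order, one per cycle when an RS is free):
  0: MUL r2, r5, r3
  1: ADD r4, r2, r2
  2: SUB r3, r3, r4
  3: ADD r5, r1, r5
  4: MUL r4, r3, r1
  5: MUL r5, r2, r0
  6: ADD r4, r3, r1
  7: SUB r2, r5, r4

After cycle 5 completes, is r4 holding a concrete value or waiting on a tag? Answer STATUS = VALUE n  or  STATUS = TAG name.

STATUS = TAG Mul1

  c1: issue MUL r2<-Mul1  regs: r0:1,r1:8,r2:Mul1,r3:4,r4:2,r5:8
  c2: issue ADD r4<-Add1  regs: r0:1,r1:8,r2:Mul1,r3:4,r4:Add1,r5:8
  c3: issue SUB r3<-Add2  regs: r0:1,r1:8,r2:Mul1,r3:Add2,r4:Add1,r5:8
  c4: issue ADD r5<-Add3  regs: r0:1,r1:8,r2:Mul1,r3:Add2,r4:Add1,r5:Add3
  c5: CDB Mul1=32; issue MUL r4<-Mul1  regs: r0:1,r1:8,r2:32,r3:Add2,r4:Mul1,r5:Add3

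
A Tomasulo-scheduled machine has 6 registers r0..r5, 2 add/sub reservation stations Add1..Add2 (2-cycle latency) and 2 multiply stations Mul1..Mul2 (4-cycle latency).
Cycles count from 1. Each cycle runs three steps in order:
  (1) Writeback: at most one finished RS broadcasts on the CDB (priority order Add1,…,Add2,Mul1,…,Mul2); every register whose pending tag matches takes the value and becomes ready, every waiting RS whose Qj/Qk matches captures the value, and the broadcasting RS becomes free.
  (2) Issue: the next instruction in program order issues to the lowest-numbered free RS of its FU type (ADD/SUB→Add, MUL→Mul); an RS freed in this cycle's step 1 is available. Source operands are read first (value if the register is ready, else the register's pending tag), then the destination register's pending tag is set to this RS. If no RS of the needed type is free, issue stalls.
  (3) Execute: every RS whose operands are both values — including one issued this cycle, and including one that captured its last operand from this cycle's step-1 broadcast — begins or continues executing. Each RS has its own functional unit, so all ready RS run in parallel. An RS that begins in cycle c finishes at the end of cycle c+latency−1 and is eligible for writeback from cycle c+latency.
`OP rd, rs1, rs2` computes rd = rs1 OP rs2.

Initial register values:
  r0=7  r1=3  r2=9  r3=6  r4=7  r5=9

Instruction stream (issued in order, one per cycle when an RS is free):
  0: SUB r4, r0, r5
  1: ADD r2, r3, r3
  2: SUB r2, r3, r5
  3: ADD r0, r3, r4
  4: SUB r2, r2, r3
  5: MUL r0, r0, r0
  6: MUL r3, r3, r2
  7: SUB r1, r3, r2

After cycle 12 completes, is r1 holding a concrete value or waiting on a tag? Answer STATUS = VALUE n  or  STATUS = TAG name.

c1: issue SUB r4<-Add1 | r0:7,r1:3,r2:9,r3:6,r4:Add1,r5:9
c2: issue ADD r2<-Add2 | r0:7,r1:3,r2:Add2,r3:6,r4:Add1,r5:9
c3: CDB Add1=-2; issue SUB r2<-Add1 | r0:7,r1:3,r2:Add1,r3:6,r4:-2,r5:9
c4: CDB Add2=12; issue ADD r0<-Add2 | r0:Add2,r1:3,r2:Add1,r3:6,r4:-2,r5:9
c5: CDB Add1=-3; issue SUB r2<-Add1 | r0:Add2,r1:3,r2:Add1,r3:6,r4:-2,r5:9
c6: CDB Add2=4; issue MUL r0<-Mul1 | r0:Mul1,r1:3,r2:Add1,r3:6,r4:-2,r5:9
c7: CDB Add1=-9; issue MUL r3<-Mul2 | r0:Mul1,r1:3,r2:-9,r3:Mul2,r4:-2,r5:9
c8: issue SUB r1<-Add1 | r0:Mul1,r1:Add1,r2:-9,r3:Mul2,r4:-2,r5:9
c9: - | r0:Mul1,r1:Add1,r2:-9,r3:Mul2,r4:-2,r5:9
c10: CDB Mul1=16 | r0:16,r1:Add1,r2:-9,r3:Mul2,r4:-2,r5:9
c11: CDB Mul2=-54 | r0:16,r1:Add1,r2:-9,r3:-54,r4:-2,r5:9
c12: - | r0:16,r1:Add1,r2:-9,r3:-54,r4:-2,r5:9

STATUS = TAG Add1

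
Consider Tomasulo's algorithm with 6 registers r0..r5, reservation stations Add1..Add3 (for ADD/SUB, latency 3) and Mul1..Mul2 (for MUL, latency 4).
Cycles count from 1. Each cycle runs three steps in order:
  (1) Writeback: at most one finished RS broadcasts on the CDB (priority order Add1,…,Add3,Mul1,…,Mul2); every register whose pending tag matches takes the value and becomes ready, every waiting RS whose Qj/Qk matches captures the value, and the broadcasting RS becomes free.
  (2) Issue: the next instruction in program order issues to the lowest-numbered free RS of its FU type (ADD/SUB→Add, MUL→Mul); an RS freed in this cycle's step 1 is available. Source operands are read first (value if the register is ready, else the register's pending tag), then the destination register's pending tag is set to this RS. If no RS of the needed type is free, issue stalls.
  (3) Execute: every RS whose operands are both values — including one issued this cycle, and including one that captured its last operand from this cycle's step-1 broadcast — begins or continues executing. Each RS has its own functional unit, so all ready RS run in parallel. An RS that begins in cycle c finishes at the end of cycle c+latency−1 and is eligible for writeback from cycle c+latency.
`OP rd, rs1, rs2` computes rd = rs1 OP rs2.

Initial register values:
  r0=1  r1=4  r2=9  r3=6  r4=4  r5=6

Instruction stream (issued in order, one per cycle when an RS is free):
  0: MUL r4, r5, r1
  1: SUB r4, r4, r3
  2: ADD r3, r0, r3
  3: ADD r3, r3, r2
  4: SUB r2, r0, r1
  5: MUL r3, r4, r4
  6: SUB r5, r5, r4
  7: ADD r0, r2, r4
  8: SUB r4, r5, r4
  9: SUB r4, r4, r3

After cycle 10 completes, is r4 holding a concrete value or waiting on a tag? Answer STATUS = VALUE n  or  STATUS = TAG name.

  c1: issue MUL r4<-Mul1  regs: r0:1,r1:4,r2:9,r3:6,r4:Mul1,r5:6
  c2: issue SUB r4<-Add1  regs: r0:1,r1:4,r2:9,r3:6,r4:Add1,r5:6
  c3: issue ADD r3<-Add2  regs: r0:1,r1:4,r2:9,r3:Add2,r4:Add1,r5:6
  c4: issue ADD r3<-Add3  regs: r0:1,r1:4,r2:9,r3:Add3,r4:Add1,r5:6
  c5: CDB Mul1=24; stall  regs: r0:1,r1:4,r2:9,r3:Add3,r4:Add1,r5:6
  c6: CDB Add2=7; issue SUB r2<-Add2  regs: r0:1,r1:4,r2:Add2,r3:Add3,r4:Add1,r5:6
  c7: issue MUL r3<-Mul1  regs: r0:1,r1:4,r2:Add2,r3:Mul1,r4:Add1,r5:6
  c8: CDB Add1=18; issue SUB r5<-Add1  regs: r0:1,r1:4,r2:Add2,r3:Mul1,r4:18,r5:Add1
  c9: CDB Add2=-3; issue ADD r0<-Add2  regs: r0:Add2,r1:4,r2:-3,r3:Mul1,r4:18,r5:Add1
  c10: CDB Add3=16; issue SUB r4<-Add3  regs: r0:Add2,r1:4,r2:-3,r3:Mul1,r4:Add3,r5:Add1

STATUS = TAG Add3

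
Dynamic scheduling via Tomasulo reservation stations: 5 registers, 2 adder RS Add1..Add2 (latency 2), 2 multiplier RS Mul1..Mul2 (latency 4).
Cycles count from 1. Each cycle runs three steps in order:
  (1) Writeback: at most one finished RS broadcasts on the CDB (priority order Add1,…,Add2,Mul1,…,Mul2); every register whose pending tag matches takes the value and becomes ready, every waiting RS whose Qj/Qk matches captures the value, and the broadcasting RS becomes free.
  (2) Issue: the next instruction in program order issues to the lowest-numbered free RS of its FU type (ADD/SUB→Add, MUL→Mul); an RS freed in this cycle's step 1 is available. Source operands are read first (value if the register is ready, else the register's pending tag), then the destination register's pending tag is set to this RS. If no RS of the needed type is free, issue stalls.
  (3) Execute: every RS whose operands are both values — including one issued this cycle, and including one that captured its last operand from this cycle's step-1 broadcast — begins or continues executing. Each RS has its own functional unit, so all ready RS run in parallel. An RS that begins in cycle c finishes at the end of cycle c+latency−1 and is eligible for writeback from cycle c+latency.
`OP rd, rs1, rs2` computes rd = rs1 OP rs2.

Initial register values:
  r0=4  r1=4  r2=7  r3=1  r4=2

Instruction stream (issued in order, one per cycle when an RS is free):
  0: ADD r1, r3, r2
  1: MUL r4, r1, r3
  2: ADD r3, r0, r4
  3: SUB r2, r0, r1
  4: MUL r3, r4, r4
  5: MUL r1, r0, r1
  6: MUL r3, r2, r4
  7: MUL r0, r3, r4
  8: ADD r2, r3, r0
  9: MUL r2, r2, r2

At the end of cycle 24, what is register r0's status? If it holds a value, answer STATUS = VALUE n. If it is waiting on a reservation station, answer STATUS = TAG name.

c1: issue ADD r1<-Add1 | r0:4,r1:Add1,r2:7,r3:1,r4:2
c2: issue MUL r4<-Mul1 | r0:4,r1:Add1,r2:7,r3:1,r4:Mul1
c3: CDB Add1=8; issue ADD r3<-Add1 | r0:4,r1:8,r2:7,r3:Add1,r4:Mul1
c4: issue SUB r2<-Add2 | r0:4,r1:8,r2:Add2,r3:Add1,r4:Mul1
c5: issue MUL r3<-Mul2 | r0:4,r1:8,r2:Add2,r3:Mul2,r4:Mul1
c6: CDB Add2=-4; stall | r0:4,r1:8,r2:-4,r3:Mul2,r4:Mul1
c7: CDB Mul1=8; issue MUL r1<-Mul1 | r0:4,r1:Mul1,r2:-4,r3:Mul2,r4:8
c8: stall | r0:4,r1:Mul1,r2:-4,r3:Mul2,r4:8
c9: CDB Add1=12; stall | r0:4,r1:Mul1,r2:-4,r3:Mul2,r4:8
c10: stall | r0:4,r1:Mul1,r2:-4,r3:Mul2,r4:8
c11: CDB Mul1=32; issue MUL r3<-Mul1 | r0:4,r1:32,r2:-4,r3:Mul1,r4:8
c12: CDB Mul2=64; issue MUL r0<-Mul2 | r0:Mul2,r1:32,r2:-4,r3:Mul1,r4:8
c13: issue ADD r2<-Add1 | r0:Mul2,r1:32,r2:Add1,r3:Mul1,r4:8
c14: stall | r0:Mul2,r1:32,r2:Add1,r3:Mul1,r4:8
c15: CDB Mul1=-32; issue MUL r2<-Mul1 | r0:Mul2,r1:32,r2:Mul1,r3:-32,r4:8
c16: - | r0:Mul2,r1:32,r2:Mul1,r3:-32,r4:8
c17: - | r0:Mul2,r1:32,r2:Mul1,r3:-32,r4:8
c18: - | r0:Mul2,r1:32,r2:Mul1,r3:-32,r4:8
c19: CDB Mul2=-256 | r0:-256,r1:32,r2:Mul1,r3:-32,r4:8
c20: - | r0:-256,r1:32,r2:Mul1,r3:-32,r4:8
c21: CDB Add1=-288 | r0:-256,r1:32,r2:Mul1,r3:-32,r4:8
c22: - | r0:-256,r1:32,r2:Mul1,r3:-32,r4:8
c23: - | r0:-256,r1:32,r2:Mul1,r3:-32,r4:8
c24: - | r0:-256,r1:32,r2:Mul1,r3:-32,r4:8

STATUS = VALUE -256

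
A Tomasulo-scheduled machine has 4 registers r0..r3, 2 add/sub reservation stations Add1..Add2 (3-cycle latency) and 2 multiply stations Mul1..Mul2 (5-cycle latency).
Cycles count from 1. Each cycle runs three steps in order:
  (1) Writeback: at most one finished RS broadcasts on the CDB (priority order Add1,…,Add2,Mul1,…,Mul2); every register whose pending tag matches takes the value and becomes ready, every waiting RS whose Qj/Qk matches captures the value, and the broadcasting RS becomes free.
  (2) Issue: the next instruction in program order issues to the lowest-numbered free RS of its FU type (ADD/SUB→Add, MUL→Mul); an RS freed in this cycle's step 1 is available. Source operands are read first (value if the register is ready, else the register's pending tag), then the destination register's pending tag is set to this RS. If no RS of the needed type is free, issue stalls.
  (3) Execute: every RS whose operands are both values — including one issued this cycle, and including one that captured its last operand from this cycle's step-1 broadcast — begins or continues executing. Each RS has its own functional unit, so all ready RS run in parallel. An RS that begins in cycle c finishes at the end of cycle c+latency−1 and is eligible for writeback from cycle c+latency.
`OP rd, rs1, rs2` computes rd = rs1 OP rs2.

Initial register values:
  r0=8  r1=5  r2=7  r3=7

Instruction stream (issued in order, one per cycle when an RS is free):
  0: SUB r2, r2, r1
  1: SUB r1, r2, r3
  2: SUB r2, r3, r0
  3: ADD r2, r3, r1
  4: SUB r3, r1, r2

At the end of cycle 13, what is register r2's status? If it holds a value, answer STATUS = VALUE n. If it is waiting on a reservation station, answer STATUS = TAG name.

STATUS = VALUE 2

cycle 1: issue SUB r2<-Add1 // r0:8,r1:5,r2:Add1,r3:7
cycle 2: issue SUB r1<-Add2 // r0:8,r1:Add2,r2:Add1,r3:7
cycle 3: stall // r0:8,r1:Add2,r2:Add1,r3:7
cycle 4: CDB Add1=2; issue SUB r2<-Add1 // r0:8,r1:Add2,r2:Add1,r3:7
cycle 5: stall // r0:8,r1:Add2,r2:Add1,r3:7
cycle 6: stall // r0:8,r1:Add2,r2:Add1,r3:7
cycle 7: CDB Add1=-1; issue ADD r2<-Add1 // r0:8,r1:Add2,r2:Add1,r3:7
cycle 8: CDB Add2=-5; issue SUB r3<-Add2 // r0:8,r1:-5,r2:Add1,r3:Add2
cycle 9: - // r0:8,r1:-5,r2:Add1,r3:Add2
cycle 10: - // r0:8,r1:-5,r2:Add1,r3:Add2
cycle 11: CDB Add1=2 // r0:8,r1:-5,r2:2,r3:Add2
cycle 12: - // r0:8,r1:-5,r2:2,r3:Add2
cycle 13: - // r0:8,r1:-5,r2:2,r3:Add2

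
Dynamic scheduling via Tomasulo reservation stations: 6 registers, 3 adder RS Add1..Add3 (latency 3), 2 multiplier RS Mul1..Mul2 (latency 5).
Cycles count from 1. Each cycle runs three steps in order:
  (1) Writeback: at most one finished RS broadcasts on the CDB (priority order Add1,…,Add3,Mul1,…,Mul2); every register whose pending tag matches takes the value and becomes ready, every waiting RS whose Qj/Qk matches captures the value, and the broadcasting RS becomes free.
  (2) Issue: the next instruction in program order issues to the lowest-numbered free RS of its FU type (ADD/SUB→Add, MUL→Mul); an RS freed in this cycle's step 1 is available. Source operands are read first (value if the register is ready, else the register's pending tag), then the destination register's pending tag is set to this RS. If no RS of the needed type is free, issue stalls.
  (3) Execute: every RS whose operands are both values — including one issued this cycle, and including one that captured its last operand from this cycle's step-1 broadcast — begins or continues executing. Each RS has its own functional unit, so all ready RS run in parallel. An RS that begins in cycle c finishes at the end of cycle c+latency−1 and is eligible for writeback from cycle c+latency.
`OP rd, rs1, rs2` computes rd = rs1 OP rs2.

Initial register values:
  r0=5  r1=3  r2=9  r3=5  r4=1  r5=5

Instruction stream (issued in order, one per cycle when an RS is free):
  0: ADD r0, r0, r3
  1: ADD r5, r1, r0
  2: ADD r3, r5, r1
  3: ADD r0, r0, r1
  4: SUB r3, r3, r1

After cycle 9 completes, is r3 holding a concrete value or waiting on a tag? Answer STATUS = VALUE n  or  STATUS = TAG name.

STATUS = TAG Add1

  c1: issue ADD r0<-Add1  regs: r0:Add1,r1:3,r2:9,r3:5,r4:1,r5:5
  c2: issue ADD r5<-Add2  regs: r0:Add1,r1:3,r2:9,r3:5,r4:1,r5:Add2
  c3: issue ADD r3<-Add3  regs: r0:Add1,r1:3,r2:9,r3:Add3,r4:1,r5:Add2
  c4: CDB Add1=10; issue ADD r0<-Add1  regs: r0:Add1,r1:3,r2:9,r3:Add3,r4:1,r5:Add2
  c5: stall  regs: r0:Add1,r1:3,r2:9,r3:Add3,r4:1,r5:Add2
  c6: stall  regs: r0:Add1,r1:3,r2:9,r3:Add3,r4:1,r5:Add2
  c7: CDB Add1=13; issue SUB r3<-Add1  regs: r0:13,r1:3,r2:9,r3:Add1,r4:1,r5:Add2
  c8: CDB Add2=13  regs: r0:13,r1:3,r2:9,r3:Add1,r4:1,r5:13
  c9: -  regs: r0:13,r1:3,r2:9,r3:Add1,r4:1,r5:13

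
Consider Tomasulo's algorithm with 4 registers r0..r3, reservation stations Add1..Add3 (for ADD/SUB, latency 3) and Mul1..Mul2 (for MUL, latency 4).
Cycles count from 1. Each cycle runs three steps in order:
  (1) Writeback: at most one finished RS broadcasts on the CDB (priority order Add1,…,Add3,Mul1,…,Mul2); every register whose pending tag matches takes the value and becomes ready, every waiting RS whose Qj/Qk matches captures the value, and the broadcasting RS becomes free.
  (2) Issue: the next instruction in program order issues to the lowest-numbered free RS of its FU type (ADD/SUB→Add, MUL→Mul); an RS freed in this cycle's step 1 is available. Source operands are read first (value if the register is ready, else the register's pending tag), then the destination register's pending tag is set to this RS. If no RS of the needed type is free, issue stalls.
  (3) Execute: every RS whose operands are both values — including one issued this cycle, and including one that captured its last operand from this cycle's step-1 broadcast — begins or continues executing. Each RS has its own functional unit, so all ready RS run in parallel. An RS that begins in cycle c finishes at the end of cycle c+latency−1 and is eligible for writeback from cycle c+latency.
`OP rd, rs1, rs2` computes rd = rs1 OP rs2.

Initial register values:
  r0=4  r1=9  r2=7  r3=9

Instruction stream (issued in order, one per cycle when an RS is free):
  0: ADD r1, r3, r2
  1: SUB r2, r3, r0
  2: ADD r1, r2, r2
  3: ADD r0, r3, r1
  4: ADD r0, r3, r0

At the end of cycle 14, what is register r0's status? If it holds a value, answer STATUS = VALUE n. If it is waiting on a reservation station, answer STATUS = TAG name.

c1: issue ADD r1<-Add1 | r0:4,r1:Add1,r2:7,r3:9
c2: issue SUB r2<-Add2 | r0:4,r1:Add1,r2:Add2,r3:9
c3: issue ADD r1<-Add3 | r0:4,r1:Add3,r2:Add2,r3:9
c4: CDB Add1=16; issue ADD r0<-Add1 | r0:Add1,r1:Add3,r2:Add2,r3:9
c5: CDB Add2=5; issue ADD r0<-Add2 | r0:Add2,r1:Add3,r2:5,r3:9
c6: - | r0:Add2,r1:Add3,r2:5,r3:9
c7: - | r0:Add2,r1:Add3,r2:5,r3:9
c8: CDB Add3=10 | r0:Add2,r1:10,r2:5,r3:9
c9: - | r0:Add2,r1:10,r2:5,r3:9
c10: - | r0:Add2,r1:10,r2:5,r3:9
c11: CDB Add1=19 | r0:Add2,r1:10,r2:5,r3:9
c12: - | r0:Add2,r1:10,r2:5,r3:9
c13: - | r0:Add2,r1:10,r2:5,r3:9
c14: CDB Add2=28 | r0:28,r1:10,r2:5,r3:9

STATUS = VALUE 28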